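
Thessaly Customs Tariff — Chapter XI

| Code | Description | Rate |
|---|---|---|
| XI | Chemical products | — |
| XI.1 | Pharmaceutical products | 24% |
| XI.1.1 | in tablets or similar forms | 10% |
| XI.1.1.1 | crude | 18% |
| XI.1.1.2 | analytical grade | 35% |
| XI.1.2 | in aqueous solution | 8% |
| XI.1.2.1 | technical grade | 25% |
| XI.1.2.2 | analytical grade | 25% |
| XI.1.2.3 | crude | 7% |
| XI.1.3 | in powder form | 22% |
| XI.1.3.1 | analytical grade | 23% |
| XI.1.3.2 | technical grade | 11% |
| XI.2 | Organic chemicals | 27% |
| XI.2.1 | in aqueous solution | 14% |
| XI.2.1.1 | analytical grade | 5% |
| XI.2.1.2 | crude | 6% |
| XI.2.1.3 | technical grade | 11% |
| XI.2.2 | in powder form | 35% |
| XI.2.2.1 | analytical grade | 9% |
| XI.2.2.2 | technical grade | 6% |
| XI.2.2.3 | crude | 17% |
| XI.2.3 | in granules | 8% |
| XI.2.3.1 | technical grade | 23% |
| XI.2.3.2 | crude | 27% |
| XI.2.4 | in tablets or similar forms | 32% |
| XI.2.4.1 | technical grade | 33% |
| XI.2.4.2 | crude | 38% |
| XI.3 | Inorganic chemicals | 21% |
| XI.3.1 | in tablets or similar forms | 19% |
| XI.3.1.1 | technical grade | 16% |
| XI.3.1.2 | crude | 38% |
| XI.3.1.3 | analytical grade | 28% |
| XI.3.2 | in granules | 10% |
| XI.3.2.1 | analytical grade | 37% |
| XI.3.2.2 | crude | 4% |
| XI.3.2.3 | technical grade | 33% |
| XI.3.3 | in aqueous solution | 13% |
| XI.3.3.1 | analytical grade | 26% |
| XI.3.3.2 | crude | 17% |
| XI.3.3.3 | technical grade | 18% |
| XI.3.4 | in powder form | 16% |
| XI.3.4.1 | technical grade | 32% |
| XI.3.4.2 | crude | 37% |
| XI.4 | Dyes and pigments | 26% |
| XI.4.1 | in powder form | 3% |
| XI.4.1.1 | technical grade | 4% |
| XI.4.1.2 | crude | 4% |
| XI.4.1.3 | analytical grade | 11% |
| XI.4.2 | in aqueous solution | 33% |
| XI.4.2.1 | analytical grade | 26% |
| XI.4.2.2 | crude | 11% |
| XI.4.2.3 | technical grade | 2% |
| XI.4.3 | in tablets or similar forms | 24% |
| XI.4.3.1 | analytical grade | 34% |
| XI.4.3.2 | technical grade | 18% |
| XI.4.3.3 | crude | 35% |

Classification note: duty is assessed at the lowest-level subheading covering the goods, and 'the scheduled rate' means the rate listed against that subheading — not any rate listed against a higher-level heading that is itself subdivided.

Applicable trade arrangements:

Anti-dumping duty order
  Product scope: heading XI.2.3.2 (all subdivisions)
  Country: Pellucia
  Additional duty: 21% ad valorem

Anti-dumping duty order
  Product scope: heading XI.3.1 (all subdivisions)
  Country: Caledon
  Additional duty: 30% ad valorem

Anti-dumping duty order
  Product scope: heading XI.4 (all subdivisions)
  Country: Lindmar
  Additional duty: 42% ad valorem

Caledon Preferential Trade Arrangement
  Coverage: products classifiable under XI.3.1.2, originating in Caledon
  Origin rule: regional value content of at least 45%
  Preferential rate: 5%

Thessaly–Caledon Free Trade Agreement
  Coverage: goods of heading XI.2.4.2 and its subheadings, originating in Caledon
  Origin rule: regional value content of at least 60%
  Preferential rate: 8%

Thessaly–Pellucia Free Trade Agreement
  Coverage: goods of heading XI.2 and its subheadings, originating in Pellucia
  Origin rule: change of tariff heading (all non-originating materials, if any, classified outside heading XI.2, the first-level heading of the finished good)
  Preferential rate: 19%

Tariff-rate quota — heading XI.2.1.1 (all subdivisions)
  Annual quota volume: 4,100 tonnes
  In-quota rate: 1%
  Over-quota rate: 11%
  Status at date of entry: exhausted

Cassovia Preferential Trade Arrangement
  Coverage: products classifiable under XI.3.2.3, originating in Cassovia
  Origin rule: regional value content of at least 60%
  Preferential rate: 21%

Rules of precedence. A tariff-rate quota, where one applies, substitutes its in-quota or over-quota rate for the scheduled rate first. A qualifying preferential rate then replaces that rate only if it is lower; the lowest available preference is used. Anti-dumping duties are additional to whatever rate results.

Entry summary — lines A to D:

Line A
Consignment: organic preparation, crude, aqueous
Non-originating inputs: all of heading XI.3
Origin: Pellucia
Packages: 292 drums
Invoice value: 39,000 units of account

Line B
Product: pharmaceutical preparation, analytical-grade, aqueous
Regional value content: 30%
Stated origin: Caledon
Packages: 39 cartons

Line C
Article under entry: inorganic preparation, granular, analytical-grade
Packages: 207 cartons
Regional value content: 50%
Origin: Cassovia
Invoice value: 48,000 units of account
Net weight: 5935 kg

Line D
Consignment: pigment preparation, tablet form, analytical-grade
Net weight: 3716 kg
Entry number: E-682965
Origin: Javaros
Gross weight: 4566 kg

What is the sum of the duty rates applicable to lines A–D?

Line A: organic → XI.2; aqueous → XI.2.1; crude → XI.2.1.2. Scheduled 6%. Pellucia agreement on XI.2: CTH met → 19% available; preference 19% not lower than 6% → no reduction. → 6%.
Line B: pharmaceutical → XI.1; aqueous → XI.1.2; analytical-grade → XI.1.2.2. Scheduled 25%. Caledon agreement on XI.3.1.2: XI.1.2.2 not covered; Caledon agreement on XI.2.4.2: XI.1.2.2 not covered. → 25%.
Line C: inorganic → XI.3; granular → XI.3.2; analytical-grade → XI.3.2.1. Scheduled 37%. Cassovia agreement on XI.3.2.3: XI.3.2.1 not covered. → 37%.
Line D: pigment → XI.4; tablet form → XI.4.3; analytical-grade → XI.4.3.1. Scheduled 34%. No special measure applies. → 34%.
Sum: 6% + 25% + 37% + 34% = 102%.

102%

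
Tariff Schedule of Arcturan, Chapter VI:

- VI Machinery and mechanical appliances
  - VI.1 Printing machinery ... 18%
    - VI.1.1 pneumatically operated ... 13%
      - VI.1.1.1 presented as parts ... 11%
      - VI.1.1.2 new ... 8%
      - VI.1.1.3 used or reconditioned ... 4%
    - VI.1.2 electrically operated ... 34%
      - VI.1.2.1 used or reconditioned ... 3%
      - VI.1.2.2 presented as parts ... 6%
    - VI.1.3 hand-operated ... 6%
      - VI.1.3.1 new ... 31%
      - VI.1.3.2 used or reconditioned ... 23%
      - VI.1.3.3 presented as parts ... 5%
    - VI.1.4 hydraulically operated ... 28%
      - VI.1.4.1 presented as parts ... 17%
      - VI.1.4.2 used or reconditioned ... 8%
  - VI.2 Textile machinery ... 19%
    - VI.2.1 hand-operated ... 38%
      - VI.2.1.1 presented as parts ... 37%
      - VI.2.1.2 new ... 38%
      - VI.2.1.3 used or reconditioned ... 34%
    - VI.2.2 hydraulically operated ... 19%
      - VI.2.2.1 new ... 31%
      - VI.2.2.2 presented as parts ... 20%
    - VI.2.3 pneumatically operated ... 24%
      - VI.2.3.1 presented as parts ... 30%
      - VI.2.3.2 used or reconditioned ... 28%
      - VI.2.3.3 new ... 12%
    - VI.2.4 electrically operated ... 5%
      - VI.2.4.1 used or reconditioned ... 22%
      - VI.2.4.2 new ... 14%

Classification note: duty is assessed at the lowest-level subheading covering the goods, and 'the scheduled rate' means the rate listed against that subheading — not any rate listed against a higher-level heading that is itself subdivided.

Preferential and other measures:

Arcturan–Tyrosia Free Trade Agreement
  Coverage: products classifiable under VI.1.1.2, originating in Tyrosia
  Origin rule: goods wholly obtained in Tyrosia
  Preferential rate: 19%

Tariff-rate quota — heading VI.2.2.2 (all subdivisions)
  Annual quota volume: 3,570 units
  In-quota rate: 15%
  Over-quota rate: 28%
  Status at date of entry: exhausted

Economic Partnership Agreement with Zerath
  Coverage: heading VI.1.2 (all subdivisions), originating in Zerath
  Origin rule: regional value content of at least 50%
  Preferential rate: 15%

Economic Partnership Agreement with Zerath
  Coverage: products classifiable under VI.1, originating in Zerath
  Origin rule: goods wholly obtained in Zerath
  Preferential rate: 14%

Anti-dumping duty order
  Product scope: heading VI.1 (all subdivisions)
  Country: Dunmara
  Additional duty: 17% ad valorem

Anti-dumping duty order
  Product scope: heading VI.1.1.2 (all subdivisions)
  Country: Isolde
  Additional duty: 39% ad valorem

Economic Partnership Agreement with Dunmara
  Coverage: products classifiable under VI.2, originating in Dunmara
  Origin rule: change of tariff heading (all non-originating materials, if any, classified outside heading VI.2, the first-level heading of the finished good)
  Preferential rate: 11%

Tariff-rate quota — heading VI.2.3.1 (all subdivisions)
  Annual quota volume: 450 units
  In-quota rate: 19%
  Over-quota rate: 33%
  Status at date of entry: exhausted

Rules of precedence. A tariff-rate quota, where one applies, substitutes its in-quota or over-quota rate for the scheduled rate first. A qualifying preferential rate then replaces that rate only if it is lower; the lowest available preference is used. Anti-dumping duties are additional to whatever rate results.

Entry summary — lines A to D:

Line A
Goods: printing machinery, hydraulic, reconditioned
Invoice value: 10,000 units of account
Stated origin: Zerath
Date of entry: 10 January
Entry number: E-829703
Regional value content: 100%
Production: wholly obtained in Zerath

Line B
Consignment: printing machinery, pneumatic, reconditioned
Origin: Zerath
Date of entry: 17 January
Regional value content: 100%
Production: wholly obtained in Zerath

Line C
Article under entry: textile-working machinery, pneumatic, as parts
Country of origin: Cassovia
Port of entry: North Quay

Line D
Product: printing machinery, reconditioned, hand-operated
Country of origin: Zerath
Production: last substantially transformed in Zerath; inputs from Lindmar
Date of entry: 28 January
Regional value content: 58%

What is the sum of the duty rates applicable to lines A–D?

68%

Line A: printing → VI.1; hydraulic → VI.1.4; reconditioned → VI.1.4.2. Scheduled 8%. Zerath agreement on VI.1.2: VI.1.4.2 not covered; Zerath agreement on VI.1: wholly obtained → 14% available; preference 14% not lower than 8% → no reduction. → 8%.
Line B: printing → VI.1; pneumatic → VI.1.1; reconditioned → VI.1.1.3. Scheduled 4%. Zerath agreement on VI.1.2: VI.1.1.3 not covered; Zerath agreement on VI.1: wholly obtained → 14% available; preference 14% not lower than 4% → no reduction. → 4%.
Line C: textile-working → VI.2; pneumatic → VI.2.3; as parts → VI.2.3.1. Scheduled 30%. quota on VI.2.3.1 exhausted → over-quota 33%. → 33%.
Line D: printing → VI.1; hand-operated → VI.1.3; reconditioned → VI.1.3.2. Scheduled 23%. Zerath agreement on VI.1.2: VI.1.3.2 not covered; Zerath agreement on VI.1: not wholly obtained. → 23%.
Sum: 8% + 4% + 33% + 23% = 68%.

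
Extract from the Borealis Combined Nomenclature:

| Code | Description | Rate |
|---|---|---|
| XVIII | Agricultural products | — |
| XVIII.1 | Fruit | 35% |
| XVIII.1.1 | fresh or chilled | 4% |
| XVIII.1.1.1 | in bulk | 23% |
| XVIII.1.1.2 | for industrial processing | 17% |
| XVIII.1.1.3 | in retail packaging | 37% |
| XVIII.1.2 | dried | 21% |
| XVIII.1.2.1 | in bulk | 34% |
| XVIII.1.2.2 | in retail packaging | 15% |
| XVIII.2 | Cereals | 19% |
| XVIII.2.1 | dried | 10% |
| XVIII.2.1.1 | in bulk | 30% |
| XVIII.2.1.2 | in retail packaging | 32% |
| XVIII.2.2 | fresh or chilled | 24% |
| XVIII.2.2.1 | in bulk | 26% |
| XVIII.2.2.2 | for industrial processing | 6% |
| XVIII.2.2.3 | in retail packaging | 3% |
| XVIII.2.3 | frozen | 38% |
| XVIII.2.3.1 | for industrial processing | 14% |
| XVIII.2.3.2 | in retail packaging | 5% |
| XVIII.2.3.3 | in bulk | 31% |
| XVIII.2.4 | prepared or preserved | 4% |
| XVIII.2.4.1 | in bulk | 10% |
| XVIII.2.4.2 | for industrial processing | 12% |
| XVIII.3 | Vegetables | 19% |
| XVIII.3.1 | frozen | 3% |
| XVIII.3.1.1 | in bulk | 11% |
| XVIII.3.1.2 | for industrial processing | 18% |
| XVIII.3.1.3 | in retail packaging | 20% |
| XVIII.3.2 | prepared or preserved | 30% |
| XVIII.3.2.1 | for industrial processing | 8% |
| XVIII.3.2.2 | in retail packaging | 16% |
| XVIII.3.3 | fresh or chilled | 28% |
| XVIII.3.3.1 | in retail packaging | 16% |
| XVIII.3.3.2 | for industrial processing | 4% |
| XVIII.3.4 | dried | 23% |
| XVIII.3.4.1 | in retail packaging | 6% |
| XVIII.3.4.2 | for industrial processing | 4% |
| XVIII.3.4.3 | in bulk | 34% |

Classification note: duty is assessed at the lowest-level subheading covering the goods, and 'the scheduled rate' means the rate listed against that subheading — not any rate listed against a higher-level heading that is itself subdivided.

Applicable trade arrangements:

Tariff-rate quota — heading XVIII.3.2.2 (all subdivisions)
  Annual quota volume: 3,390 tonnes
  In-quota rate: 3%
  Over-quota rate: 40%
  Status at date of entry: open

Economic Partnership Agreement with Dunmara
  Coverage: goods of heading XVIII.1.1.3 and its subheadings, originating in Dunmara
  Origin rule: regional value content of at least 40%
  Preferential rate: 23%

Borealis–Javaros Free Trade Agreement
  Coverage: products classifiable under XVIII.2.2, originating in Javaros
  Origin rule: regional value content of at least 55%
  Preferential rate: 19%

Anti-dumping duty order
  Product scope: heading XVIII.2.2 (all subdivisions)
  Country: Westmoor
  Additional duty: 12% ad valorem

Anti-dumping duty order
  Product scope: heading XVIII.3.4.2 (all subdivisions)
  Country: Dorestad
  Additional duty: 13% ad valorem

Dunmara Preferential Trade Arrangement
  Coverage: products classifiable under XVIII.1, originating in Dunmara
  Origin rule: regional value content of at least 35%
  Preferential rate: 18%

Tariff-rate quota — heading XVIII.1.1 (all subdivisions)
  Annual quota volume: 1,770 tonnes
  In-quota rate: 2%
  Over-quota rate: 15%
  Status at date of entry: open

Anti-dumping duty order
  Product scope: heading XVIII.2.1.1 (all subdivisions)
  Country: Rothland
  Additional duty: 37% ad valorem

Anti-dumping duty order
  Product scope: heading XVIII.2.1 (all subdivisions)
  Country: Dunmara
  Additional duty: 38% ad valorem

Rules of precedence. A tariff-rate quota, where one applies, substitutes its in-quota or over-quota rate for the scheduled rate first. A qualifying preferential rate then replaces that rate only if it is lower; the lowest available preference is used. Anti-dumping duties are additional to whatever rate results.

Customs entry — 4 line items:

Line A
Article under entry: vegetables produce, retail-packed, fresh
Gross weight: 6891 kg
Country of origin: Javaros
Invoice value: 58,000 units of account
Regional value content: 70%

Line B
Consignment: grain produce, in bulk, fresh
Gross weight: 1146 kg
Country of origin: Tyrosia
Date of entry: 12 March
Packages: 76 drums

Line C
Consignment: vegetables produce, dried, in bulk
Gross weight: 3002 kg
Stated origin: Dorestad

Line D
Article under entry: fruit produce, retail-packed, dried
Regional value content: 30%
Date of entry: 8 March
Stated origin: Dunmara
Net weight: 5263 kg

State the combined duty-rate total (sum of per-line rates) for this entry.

91%

Line A: vegetables → XVIII.3; fresh → XVIII.3.3; retail-packed → XVIII.3.3.1. Scheduled 16%. Javaros agreement on XVIII.2.2: XVIII.3.3.1 not covered. → 16%.
Line B: grain → XVIII.2; fresh → XVIII.2.2; in bulk → XVIII.2.2.1. Scheduled 26%. No special measure applies. → 26%.
Line C: vegetables → XVIII.3; dried → XVIII.3.4; in bulk → XVIII.3.4.3. Scheduled 34%. No special measure applies. → 34%.
Line D: fruit → XVIII.1; dried → XVIII.1.2; retail-packed → XVIII.1.2.2. Scheduled 15%. Dunmara agreement on XVIII.1.1.3: XVIII.1.2.2 not covered; Dunmara agreement on XVIII.1: RVC < 35%. → 15%.
Sum: 16% + 26% + 34% + 15% = 91%.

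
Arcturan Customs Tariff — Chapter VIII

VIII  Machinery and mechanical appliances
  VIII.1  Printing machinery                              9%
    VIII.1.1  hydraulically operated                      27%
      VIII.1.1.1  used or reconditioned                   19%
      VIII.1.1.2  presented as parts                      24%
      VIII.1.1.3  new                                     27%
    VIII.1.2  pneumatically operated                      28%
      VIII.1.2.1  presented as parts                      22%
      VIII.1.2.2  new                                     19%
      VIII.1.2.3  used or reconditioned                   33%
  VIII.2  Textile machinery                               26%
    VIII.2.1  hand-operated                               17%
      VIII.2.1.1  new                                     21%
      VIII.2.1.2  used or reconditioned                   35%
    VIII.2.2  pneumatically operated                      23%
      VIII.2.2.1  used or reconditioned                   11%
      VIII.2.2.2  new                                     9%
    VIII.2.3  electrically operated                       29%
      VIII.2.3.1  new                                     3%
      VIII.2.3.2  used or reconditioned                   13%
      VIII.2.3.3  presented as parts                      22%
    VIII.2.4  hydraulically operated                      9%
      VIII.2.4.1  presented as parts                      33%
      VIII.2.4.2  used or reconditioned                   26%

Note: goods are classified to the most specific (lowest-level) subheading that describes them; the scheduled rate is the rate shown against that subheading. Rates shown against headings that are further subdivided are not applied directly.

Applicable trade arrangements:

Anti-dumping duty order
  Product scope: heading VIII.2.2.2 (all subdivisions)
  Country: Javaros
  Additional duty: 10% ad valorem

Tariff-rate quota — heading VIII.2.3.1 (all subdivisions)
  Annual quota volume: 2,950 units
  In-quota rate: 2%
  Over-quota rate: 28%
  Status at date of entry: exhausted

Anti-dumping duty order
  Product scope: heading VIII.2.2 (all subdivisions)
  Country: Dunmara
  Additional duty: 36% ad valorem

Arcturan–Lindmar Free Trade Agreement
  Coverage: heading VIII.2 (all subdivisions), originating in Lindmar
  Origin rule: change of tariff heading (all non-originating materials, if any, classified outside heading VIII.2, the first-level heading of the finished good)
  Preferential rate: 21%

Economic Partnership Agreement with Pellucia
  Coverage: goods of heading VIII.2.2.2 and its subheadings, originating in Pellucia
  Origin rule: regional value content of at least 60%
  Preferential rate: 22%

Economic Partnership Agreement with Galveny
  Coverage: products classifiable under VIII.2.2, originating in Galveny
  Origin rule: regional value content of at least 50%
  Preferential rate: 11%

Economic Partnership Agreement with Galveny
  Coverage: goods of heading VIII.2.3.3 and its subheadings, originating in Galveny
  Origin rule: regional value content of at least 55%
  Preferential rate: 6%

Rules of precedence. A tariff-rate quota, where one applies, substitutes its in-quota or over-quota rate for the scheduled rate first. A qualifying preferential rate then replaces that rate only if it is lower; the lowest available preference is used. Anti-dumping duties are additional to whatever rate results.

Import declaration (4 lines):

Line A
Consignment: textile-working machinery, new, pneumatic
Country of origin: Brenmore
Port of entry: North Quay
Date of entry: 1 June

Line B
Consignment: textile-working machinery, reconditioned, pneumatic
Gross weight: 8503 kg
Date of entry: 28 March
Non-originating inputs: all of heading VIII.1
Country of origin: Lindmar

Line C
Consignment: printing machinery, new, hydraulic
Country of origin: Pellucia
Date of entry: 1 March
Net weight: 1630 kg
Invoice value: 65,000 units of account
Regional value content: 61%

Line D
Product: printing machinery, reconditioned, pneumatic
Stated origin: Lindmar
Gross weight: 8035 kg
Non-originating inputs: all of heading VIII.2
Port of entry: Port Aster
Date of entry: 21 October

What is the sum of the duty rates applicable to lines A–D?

Line A: textile-working → VIII.2; pneumatic → VIII.2.2; new → VIII.2.2.2. Scheduled 9%. No special measure applies. → 9%.
Line B: textile-working → VIII.2; pneumatic → VIII.2.2; reconditioned → VIII.2.2.1. Scheduled 11%. Lindmar agreement on VIII.2: CTH met → 21% available; preference 21% not lower than 11% → no reduction. → 11%.
Line C: printing → VIII.1; hydraulic → VIII.1.1; new → VIII.1.1.3. Scheduled 27%. Pellucia agreement on VIII.2.2.2: VIII.1.1.3 not covered. → 27%.
Line D: printing → VIII.1; pneumatic → VIII.1.2; reconditioned → VIII.1.2.3. Scheduled 33%. Lindmar agreement on VIII.2: VIII.1.2.3 not covered. → 33%.
Sum: 9% + 11% + 27% + 33% = 80%.

80%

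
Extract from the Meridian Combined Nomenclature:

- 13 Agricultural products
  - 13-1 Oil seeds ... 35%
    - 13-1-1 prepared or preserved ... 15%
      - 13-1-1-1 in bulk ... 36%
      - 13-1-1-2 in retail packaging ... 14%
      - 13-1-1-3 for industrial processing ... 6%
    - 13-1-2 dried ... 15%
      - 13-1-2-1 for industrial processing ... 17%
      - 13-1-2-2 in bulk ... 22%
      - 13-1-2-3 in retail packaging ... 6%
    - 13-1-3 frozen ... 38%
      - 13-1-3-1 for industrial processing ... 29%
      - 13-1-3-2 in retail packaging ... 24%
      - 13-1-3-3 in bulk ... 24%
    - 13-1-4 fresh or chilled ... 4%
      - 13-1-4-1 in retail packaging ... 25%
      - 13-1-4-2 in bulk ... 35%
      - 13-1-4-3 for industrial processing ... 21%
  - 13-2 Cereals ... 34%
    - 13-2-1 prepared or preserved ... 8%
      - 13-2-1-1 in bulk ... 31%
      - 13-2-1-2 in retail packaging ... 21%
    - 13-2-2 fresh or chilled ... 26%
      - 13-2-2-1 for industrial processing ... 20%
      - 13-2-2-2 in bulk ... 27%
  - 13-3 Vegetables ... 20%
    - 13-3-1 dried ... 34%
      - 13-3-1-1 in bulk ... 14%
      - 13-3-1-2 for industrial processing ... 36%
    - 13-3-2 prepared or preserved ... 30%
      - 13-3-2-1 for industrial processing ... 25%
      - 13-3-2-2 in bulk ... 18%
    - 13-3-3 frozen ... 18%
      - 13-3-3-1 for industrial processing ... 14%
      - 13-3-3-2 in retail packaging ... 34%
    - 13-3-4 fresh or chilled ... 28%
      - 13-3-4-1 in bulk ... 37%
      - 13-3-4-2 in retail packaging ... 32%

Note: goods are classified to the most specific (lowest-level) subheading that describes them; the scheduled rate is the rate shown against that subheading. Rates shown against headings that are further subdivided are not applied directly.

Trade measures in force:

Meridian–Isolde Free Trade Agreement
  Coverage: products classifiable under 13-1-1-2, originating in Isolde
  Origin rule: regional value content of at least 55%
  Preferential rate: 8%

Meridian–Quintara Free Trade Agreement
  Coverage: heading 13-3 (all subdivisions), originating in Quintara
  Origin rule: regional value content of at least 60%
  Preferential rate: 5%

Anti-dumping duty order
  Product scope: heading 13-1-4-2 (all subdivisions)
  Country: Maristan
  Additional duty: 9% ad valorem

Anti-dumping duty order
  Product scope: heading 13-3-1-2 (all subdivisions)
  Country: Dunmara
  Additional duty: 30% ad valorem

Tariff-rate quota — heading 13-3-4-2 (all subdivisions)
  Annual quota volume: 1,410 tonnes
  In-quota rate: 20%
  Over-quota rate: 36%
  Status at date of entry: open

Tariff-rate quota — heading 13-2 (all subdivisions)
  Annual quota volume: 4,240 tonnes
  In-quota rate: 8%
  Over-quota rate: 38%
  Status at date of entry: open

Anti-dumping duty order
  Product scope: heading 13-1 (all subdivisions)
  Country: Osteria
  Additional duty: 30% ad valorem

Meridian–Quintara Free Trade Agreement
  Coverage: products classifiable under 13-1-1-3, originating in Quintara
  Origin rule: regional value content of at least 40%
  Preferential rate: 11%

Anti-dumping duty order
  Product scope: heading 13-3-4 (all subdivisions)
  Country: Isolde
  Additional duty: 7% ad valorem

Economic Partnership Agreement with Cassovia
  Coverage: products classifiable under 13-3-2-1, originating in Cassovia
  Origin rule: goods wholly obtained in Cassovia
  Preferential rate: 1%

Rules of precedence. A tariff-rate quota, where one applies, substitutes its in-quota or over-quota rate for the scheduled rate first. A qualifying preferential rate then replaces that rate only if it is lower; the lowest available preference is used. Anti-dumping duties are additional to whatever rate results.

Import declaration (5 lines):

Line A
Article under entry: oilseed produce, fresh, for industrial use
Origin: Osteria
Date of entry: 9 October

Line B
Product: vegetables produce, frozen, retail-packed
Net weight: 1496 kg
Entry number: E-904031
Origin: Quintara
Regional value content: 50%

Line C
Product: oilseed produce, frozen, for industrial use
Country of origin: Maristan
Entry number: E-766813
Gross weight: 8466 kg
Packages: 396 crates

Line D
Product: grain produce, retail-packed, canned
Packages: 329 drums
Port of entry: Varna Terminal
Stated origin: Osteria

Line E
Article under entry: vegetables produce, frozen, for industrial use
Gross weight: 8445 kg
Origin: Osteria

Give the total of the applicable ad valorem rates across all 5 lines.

Line A: oilseed → 13-1; fresh → 13-1-4; for industrial use → 13-1-4-3. Scheduled 21%. anti-dumping (Osteria, 13-1): +30%; total 21% + 30% = 51%. → 51%.
Line B: vegetables → 13-3; frozen → 13-3-3; retail-packed → 13-3-3-2. Scheduled 34%. Quintara agreement on 13-3: RVC < 60%; Quintara agreement on 13-1-1-3: 13-3-3-2 not covered. → 34%.
Line C: oilseed → 13-1; frozen → 13-1-3; for industrial use → 13-1-3-1. Scheduled 29%. No special measure applies. → 29%.
Line D: grain → 13-2; canned → 13-2-1; retail-packed → 13-2-1-2. Scheduled 21%. quota on 13-2 open → in-quota 8%. → 8%.
Line E: vegetables → 13-3; frozen → 13-3-3; for industrial use → 13-3-3-1. Scheduled 14%. No special measure applies. → 14%.
Sum: 51% + 34% + 29% + 8% + 14% = 136%.

136%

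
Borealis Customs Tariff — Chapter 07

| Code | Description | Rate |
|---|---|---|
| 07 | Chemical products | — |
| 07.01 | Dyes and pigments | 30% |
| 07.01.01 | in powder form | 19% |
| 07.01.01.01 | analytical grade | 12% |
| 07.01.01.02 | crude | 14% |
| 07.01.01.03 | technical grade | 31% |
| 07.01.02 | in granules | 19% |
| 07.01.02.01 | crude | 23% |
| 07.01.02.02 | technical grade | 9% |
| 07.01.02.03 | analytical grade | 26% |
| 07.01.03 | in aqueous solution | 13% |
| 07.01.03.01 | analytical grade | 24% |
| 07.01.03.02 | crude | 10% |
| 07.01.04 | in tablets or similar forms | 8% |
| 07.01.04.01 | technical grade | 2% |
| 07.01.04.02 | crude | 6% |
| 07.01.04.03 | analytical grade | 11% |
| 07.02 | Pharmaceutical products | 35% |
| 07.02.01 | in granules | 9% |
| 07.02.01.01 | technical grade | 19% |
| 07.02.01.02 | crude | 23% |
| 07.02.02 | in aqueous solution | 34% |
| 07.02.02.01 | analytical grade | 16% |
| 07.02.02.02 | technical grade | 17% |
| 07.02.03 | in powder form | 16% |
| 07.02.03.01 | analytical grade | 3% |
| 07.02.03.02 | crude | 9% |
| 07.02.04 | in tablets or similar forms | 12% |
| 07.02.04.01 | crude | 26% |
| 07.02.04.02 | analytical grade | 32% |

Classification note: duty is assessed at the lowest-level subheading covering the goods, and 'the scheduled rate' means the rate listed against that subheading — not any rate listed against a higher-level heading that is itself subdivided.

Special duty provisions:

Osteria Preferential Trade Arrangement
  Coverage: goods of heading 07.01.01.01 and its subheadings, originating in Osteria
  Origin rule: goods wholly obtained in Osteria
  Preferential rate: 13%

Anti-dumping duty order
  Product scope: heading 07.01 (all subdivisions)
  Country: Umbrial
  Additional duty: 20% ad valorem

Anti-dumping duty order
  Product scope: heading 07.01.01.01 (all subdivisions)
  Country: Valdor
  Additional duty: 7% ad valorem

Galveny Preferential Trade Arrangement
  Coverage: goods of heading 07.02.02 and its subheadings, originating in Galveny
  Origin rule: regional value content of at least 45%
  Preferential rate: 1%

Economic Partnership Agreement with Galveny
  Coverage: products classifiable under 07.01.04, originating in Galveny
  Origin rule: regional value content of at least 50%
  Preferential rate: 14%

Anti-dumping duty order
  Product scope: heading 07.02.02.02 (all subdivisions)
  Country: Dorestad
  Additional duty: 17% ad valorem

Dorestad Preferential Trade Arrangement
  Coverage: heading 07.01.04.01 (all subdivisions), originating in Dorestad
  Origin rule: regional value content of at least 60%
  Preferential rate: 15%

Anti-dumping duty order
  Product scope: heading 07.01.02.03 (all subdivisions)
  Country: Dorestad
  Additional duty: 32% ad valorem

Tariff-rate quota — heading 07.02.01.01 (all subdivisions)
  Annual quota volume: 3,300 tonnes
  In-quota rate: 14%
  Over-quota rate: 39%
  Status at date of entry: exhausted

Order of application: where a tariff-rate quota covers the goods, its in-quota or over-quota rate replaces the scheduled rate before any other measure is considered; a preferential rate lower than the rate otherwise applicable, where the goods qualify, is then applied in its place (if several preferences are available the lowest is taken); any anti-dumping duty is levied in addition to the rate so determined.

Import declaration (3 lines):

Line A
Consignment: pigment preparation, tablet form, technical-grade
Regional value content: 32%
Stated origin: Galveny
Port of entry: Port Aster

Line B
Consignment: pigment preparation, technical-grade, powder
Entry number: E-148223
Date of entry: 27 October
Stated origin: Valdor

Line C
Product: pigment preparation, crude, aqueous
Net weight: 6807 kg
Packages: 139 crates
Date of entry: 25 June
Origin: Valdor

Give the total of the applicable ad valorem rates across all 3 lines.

Line A: pigment → 07.01; tablet form → 07.01.04; technical-grade → 07.01.04.01. Scheduled 2%. Galveny agreement on 07.02.02: 07.01.04.01 not covered; Galveny agreement on 07.01.04: RVC < 50%. → 2%.
Line B: pigment → 07.01; powder → 07.01.01; technical-grade → 07.01.01.03. Scheduled 31%. No special measure applies. → 31%.
Line C: pigment → 07.01; aqueous → 07.01.03; crude → 07.01.03.02. Scheduled 10%. No special measure applies. → 10%.
Sum: 2% + 31% + 10% = 43%.

43%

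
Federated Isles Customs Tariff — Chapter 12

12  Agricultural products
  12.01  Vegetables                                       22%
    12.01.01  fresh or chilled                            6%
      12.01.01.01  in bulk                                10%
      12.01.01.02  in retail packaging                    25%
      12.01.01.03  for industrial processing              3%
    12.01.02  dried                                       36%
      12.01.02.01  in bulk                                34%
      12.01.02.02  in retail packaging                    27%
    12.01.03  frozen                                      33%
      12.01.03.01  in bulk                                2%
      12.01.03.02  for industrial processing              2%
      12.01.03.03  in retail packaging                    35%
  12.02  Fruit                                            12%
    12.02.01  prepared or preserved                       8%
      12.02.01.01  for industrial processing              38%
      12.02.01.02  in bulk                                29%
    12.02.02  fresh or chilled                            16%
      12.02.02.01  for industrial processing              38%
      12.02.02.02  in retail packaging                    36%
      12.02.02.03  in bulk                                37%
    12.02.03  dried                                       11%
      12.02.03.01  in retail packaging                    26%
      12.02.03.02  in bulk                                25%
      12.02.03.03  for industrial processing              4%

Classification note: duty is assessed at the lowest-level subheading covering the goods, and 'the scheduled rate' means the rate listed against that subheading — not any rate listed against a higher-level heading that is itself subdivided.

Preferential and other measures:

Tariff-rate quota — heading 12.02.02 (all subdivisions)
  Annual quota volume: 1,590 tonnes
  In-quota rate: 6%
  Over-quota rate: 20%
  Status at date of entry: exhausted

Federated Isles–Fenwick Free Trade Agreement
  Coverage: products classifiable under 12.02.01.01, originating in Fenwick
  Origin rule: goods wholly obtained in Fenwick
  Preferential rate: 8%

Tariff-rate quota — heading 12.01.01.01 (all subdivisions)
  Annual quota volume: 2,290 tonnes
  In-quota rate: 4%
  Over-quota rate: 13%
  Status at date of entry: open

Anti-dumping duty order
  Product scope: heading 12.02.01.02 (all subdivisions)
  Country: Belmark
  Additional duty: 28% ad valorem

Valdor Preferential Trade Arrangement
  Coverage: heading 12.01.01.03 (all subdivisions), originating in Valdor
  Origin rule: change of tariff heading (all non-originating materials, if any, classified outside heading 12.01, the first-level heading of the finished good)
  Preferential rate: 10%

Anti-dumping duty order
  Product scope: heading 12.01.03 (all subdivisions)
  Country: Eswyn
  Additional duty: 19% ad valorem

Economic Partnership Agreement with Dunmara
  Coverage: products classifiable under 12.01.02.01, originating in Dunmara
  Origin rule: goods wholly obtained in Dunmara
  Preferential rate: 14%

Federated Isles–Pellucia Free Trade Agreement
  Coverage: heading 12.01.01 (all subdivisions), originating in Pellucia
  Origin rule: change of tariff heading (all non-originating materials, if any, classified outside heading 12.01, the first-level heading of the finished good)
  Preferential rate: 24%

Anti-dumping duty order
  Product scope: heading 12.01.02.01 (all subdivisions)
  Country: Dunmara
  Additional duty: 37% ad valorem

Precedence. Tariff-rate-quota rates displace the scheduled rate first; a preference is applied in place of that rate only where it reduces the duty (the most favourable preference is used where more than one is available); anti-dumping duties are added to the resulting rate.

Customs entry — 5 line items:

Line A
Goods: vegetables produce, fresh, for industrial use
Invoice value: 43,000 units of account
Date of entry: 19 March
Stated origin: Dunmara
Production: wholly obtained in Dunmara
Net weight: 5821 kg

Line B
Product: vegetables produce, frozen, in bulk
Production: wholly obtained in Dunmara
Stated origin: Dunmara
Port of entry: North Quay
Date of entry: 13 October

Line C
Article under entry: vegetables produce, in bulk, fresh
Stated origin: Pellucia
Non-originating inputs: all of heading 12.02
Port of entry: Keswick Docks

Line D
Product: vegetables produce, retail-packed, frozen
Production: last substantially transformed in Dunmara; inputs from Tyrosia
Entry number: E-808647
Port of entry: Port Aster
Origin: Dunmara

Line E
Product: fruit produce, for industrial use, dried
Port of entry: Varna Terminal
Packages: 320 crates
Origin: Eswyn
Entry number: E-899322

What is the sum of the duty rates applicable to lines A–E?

48%

Line A: vegetables → 12.01; fresh → 12.01.01; for industrial use → 12.01.01.03. Scheduled 3%. Dunmara agreement on 12.01.02.01: 12.01.01.03 not covered. → 3%.
Line B: vegetables → 12.01; frozen → 12.01.03; in bulk → 12.01.03.01. Scheduled 2%. Dunmara agreement on 12.01.02.01: 12.01.03.01 not covered. → 2%.
Line C: vegetables → 12.01; fresh → 12.01.01; in bulk → 12.01.01.01. Scheduled 10%. quota on 12.01.01.01 open → in-quota 4%; Pellucia agreement on 12.01.01: CTH met → 24% available; preference 24% not lower than 4% → no reduction. → 4%.
Line D: vegetables → 12.01; frozen → 12.01.03; retail-packed → 12.01.03.03. Scheduled 35%. Dunmara agreement on 12.01.02.01: 12.01.03.03 not covered. → 35%.
Line E: fruit → 12.02; dried → 12.02.03; for industrial use → 12.02.03.03. Scheduled 4%. No special measure applies. → 4%.
Sum: 3% + 2% + 4% + 35% + 4% = 48%.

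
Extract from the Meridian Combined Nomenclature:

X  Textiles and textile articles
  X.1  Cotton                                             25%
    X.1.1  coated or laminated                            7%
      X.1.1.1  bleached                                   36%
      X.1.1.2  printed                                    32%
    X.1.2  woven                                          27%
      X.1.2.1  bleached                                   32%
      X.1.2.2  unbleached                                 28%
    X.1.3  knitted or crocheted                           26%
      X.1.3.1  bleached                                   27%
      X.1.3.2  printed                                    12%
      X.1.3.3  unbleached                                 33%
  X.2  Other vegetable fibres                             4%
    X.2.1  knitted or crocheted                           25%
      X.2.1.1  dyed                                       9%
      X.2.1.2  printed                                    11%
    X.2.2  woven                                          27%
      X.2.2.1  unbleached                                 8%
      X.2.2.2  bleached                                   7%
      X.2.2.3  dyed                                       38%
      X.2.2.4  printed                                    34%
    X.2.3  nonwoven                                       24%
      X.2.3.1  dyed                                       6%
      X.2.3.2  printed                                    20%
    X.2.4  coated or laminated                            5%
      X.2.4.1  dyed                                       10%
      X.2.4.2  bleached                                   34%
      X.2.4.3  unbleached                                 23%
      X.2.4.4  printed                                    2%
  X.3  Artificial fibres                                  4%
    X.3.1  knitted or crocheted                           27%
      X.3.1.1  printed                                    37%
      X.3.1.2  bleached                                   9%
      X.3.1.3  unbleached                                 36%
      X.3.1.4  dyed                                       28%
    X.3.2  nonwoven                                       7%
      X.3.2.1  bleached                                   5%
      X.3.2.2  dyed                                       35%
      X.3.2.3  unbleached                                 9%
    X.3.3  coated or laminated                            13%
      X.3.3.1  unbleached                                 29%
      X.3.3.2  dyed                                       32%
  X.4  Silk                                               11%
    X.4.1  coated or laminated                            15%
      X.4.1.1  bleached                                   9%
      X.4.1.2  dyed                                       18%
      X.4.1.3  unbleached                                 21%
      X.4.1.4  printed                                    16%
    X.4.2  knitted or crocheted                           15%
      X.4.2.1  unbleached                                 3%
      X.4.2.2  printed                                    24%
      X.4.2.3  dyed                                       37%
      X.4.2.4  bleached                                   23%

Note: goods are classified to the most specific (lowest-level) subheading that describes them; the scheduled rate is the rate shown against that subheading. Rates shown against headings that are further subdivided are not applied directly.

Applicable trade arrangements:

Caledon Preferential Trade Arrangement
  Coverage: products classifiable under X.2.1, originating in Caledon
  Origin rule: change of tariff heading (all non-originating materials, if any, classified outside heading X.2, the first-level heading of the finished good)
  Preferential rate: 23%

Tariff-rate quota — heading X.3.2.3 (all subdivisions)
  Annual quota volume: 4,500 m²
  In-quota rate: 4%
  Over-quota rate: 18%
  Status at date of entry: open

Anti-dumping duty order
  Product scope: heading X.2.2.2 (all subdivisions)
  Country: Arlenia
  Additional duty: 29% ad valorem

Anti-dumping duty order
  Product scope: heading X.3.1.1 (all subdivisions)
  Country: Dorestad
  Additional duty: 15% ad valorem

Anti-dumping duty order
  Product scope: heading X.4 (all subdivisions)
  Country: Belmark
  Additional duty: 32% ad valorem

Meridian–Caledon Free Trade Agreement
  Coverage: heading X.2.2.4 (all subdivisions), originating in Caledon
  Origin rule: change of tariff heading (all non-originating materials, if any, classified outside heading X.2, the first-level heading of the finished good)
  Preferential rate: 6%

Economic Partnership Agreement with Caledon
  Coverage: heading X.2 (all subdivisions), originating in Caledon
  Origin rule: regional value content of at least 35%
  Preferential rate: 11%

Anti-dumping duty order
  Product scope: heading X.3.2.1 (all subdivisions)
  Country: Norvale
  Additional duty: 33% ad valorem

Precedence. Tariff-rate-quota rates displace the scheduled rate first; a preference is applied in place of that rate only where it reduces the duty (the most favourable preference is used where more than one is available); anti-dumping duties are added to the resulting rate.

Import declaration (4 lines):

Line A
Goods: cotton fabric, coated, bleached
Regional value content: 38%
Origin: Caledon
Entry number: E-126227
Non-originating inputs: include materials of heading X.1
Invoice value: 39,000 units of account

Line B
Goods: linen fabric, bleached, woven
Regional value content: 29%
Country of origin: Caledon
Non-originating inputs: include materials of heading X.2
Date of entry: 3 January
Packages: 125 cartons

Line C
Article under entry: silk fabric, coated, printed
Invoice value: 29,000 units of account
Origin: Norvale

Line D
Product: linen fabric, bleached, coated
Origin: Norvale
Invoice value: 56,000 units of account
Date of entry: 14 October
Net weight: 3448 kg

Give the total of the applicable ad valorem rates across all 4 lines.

Line A: cotton → X.1; coated → X.1.1; bleached → X.1.1.1. Scheduled 36%. Caledon agreement on X.2.1: X.1.1.1 not covered; Caledon agreement on X.2.2.4: X.1.1.1 not covered; Caledon agreement on X.2: X.1.1.1 not covered. → 36%.
Line B: linen → X.2; woven → X.2.2; bleached → X.2.2.2. Scheduled 7%. Caledon agreement on X.2.1: X.2.2.2 not covered; Caledon agreement on X.2.2.4: X.2.2.2 not covered; Caledon agreement on X.2: RVC < 35%. → 7%.
Line C: silk → X.4; coated → X.4.1; printed → X.4.1.4. Scheduled 16%. No special measure applies. → 16%.
Line D: linen → X.2; coated → X.2.4; bleached → X.2.4.2. Scheduled 34%. No special measure applies. → 34%.
Sum: 36% + 7% + 16% + 34% = 93%.

93%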